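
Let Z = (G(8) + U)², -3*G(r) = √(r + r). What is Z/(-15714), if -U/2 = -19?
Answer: -6050/70713 ≈ -0.085557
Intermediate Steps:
U = 38 (U = -2*(-19) = 38)
G(r) = -√2*√r/3 (G(r) = -√(r + r)/3 = -√2*√r/3)
Z = 12100/9 (Z = (-√2*√8/3 + 38)² = (-√2*2*√2/3 + 38)² = (-4/3 + 38)² = (110/3)² = 12100/9 ≈ 1344.4)
Z/(-15714) = (12100/9)/(-15714) = (12100/9)*(-1/15714) = -6050/70713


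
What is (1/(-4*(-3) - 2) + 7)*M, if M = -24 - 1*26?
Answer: -355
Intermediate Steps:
M = -50 (M = -24 - 26 = -50)
(1/(-4*(-3) - 2) + 7)*M = (1/(-4*(-3) - 2) + 7)*(-50) = (1/(12 - 2) + 7)*(-50) = (1/10 + 7)*(-50) = (⅒ + 7)*(-50) = (71/10)*(-50) = -355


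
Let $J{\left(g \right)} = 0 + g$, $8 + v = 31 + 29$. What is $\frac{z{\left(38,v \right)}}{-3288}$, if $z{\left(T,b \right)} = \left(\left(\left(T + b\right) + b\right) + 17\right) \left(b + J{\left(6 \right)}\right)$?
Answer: $- \frac{1537}{548} \approx -2.8047$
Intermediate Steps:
$v = 52$ ($v = -8 + \left(31 + 29\right) = -8 + 60 = 52$)
$J{\left(g \right)} = g$
$z{\left(T,b \right)} = \left(6 + b\right) \left(17 + T + 2 b\right)$ ($z{\left(T,b \right)} = \left(\left(\left(T + b\right) + b\right) + 17\right) \left(b + 6\right) = \left(\left(T + 2 b\right) + 17\right) \left(6 + b\right) = \left(17 + T + 2 b\right) \left(6 + b\right) = \left(6 + b\right) \left(17 + T + 2 b\right)$)
$\frac{z{\left(38,v \right)}}{-3288} = \frac{102 + 2 \cdot 52^{2} + 6 \cdot 38 + 29 \cdot 52 + 38 \cdot 52}{-3288} = \left(102 + 2 \cdot 2704 + 228 + 1508 + 1976\right) \left(- \frac{1}{3288}\right) = \left(102 + 5408 + 228 + 1508 + 1976\right) \left(- \frac{1}{3288}\right) = 9222 \left(- \frac{1}{3288}\right) = - \frac{1537}{548}$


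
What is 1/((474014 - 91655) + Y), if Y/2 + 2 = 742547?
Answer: 1/1867449 ≈ 5.3549e-7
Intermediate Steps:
Y = 1485090 (Y = -4 + 2*742547 = -4 + 1485094 = 1485090)
1/((474014 - 91655) + Y) = 1/((474014 - 91655) + 1485090) = 1/(382359 + 1485090) = 1/1867449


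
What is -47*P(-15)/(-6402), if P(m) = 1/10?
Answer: 47/64020 ≈ 0.00073415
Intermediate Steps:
P(m) = 1/10
-47*P(-15)/(-6402) = -47*1/10/(-6402) = -47/10*(-1/6402) = 47/64020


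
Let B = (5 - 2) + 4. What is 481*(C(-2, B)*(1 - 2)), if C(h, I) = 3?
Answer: -1443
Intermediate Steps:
B = 7 (B = 3 + 4 = 7)
481*(C(-2, B)*(1 - 2)) = 481*(3*(1 - 2)) = 481*(3*(-1)) = 481*(-3) = -1443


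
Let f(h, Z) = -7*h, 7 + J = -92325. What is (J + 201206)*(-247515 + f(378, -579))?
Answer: -27236028714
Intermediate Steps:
J = -92332 (J = -7 - 92325 = -92332)
(J + 201206)*(-247515 + f(378, -579)) = (-92332 + 201206)*(-247515 - 7*378) = 108874*(-247515 - 2646) = 108874*(-250161) = -27236028714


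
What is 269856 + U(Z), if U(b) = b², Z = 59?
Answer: 273337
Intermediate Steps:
269856 + U(Z) = 269856 + 59² = 269856 + 3481 = 273337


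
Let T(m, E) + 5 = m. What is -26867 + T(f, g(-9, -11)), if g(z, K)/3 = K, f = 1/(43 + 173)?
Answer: -5804351/216 ≈ -26872.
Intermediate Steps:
f = 1/216 ≈ 0.0046296
g(z, K) = 3*K
T(m, E) = -5 + m
-26867 + T(f, g(-9, -11)) = -26867 + (-5 + 1/216) = -26867 - 1079/216 = -5804351/216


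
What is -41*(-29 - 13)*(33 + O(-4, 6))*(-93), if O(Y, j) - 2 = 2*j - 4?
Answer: -6886278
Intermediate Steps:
O(Y, j) = -2 + 2*j (O(Y, j) = 2 + (2*j - 4) = 2 + (-4 + 2*j) = -2 + 2*j)
-41*(-29 - 13)*(33 + O(-4, 6))*(-93) = -41*(-29 - 13)*(33 + (-2 + 2*6))*(-93) = -(-1722)*(33 + (-2 + 12))*(-93) = -(-1722)*(33 + 10)*(-93) = -(-1722)*43*(-93) = -41*(-1806)*(-93) = 74046*(-93) = -6886278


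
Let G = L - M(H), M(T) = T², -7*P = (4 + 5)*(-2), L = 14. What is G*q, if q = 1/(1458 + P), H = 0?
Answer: 49/5112 ≈ 0.0095853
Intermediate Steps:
P = 18/7 (P = -(4 + 5)*(-2)/7 = -9*(-2)/7 = -⅐*(-18) = 18/7 ≈ 2.5714)
G = 14 (G = 14 - 1*0² = 14 - 1*0 = 14 + 0 = 14)
q = 7/10224 (q = 1/(1458 + 18/7) = 1/(10224/7) = 7/10224 ≈ 0.00068466)
G*q = 14*(7/10224) = 49/5112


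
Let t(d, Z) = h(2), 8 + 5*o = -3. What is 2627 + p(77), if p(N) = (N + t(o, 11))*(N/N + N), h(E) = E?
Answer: 8789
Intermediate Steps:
o = -11/5 (o = -8/5 + (⅕)*(-3) = -8/5 - ⅗ = -11/5 ≈ -2.2000)
t(d, Z) = 2
p(N) = (1 + N)*(2 + N) (p(N) = (N + 2)*(N/N + N) = (2 + N)*(1 + N) = (1 + N)*(2 + N))
2627 + p(77) = 2627 + (2 + 77² + 3*77) = 2627 + (2 + 5929 + 231) = 2627 + 6162 = 8789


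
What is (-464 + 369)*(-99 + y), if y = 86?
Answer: 1235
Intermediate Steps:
(-464 + 369)*(-99 + y) = (-464 + 369)*(-99 + 86) = -95*(-13) = 1235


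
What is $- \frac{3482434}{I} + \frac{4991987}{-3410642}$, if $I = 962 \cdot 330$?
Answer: $- \frac{1682761481956}{135342801165} \approx -12.433$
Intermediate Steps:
$I = 317460$
$- \frac{3482434}{I} + \frac{4991987}{-3410642} = - \frac{3482434}{317460} + \frac{4991987}{-3410642} = \left(-3482434\right) \frac{1}{317460} + 4991987 \left(- \frac{1}{3410642}\right) = - \frac{1741217}{158730} - \frac{4991987}{3410642} = - \frac{1682761481956}{135342801165}$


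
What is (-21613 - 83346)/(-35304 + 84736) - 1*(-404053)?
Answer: 19973042937/49432 ≈ 4.0405e+5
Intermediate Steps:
(-21613 - 83346)/(-35304 + 84736) - 1*(-404053) = -104959/49432 + 404053 = 19973042937/49432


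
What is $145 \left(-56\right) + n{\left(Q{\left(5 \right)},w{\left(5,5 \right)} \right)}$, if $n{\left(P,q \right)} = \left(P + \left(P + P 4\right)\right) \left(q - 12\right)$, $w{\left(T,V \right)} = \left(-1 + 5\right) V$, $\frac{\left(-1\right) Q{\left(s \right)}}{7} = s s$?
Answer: $-16520$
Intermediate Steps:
$Q{\left(s \right)} = - 7 s^{2}$ ($Q{\left(s \right)} = - 7 s s = - 7 s^{2}$)
$w{\left(T,V \right)} = 4 V$
$n{\left(P,q \right)} = 6 P \left(-12 + q\right)$ ($n{\left(P,q \right)} = \left(P + \left(P + 4 P\right)\right) \left(-12 + q\right) = \left(P + 5 P\right) \left(-12 + q\right) = 6 P \left(-12 + q\right)$)
$145 \left(-56\right) + n{\left(Q{\left(5 \right)},w{\left(5,5 \right)} \right)} = 145 \left(-56\right) + 6 \left(- 7 \cdot 5^{2}\right) \left(-12 + 4 \cdot 5\right) = -8120 + 6 \left(\left(-7\right) 25\right) \left(-12 + 20\right) = -8120 + 6 \left(-175\right) 8 = -8120 - 8400 = -16520$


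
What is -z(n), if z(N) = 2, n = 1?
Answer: -2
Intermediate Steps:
-z(n) = -1*2 = -2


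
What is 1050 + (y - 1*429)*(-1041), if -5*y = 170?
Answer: 483033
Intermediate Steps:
y = -34 (y = -1/5*170 = -34)
1050 + (y - 1*429)*(-1041) = 1050 + (-34 - 1*429)*(-1041) = 1050 + (-34 - 429)*(-1041) = 1050 - 463*(-1041) = 1050 + 481983 = 483033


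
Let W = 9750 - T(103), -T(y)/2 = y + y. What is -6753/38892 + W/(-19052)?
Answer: -43656555/61747532 ≈ -0.70702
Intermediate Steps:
T(y) = -4*y (T(y) = -2*(y + y) = -4*y)
W = 10162 (W = 9750 - (-4)*103 = 9750 - 1*(-412) = 9750 + 412 = 10162)
-6753/38892 + W/(-19052) = -6753/38892 + 10162/(-19052) = -6753*1/38892 + 10162*(-1/19052) = -2251/12964 - 5081/9526 = -43656555/61747532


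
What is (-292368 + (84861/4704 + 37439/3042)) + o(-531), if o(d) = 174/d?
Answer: -5876442431981/20101536 ≈ -2.9234e+5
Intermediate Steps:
(-292368 + (84861/4704 + 37439/3042)) + o(-531) = (-292368 + (84861/4704 + 37439/3042)) + 174/(-531) = (-292368 + (84861*(1/4704) + 37439*(1/3042))) + 174*(-1/531) = (-292368 + (4041/224 + 37439/3042)) - 58/177 = (-292368 + 10339529/340704) - 58/177 = -99600607543/340704 - 58/177 = -5876442431981/20101536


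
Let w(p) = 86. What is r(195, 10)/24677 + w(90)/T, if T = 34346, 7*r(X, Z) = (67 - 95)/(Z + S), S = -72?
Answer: 32928787/13137121751 ≈ 0.0025065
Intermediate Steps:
r(X, Z) = -4/(-72 + Z) (r(X, Z) = ((67 - 95)/(Z - 72))/7 = (-28/(-72 + Z))/7 = -4/(-72 + Z))
r(195, 10)/24677 + w(90)/T = -4/(-72 + 10)/24677 + 86/34346 = -4/(-62)*(1/24677) + 86*(1/34346) = -4*(-1/62)*(1/24677) + 43/17173 = (2/31)*(1/24677) + 43/17173 = 2/764987 + 43/17173 = 32928787/13137121751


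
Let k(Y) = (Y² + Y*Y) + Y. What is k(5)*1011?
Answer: 55605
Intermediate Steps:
k(Y) = Y + 2*Y² (k(Y) = (Y² + Y²) + Y = 2*Y² + Y = Y + 2*Y²)
k(5)*1011 = (5*(1 + 2*5))*1011 = (5*(1 + 10))*1011 = (5*11)*1011 = 55*1011 = 55605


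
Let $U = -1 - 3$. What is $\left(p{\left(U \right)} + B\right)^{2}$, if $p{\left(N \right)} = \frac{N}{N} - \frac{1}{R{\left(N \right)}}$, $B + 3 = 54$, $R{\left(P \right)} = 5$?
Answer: $\frac{67081}{25} \approx 2683.2$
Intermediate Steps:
$U = -4$ ($U = -1 - 3 = -4$)
$B = 51$ ($B = -3 + 54 = 51$)
$p{\left(N \right)} = \frac{4}{5}$ ($p{\left(N \right)} = \frac{N}{N} - \frac{1}{5} = 1 - \frac{1}{5} = \frac{4}{5}$)
$\left(p{\left(U \right)} + B\right)^{2} = \left(\frac{4}{5} + 51\right)^{2} = \left(\frac{259}{5}\right)^{2} = \frac{67081}{25}$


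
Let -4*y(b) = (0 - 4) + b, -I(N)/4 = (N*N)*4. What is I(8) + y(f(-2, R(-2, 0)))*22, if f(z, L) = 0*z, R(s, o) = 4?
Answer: -1002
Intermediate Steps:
f(z, L) = 0
I(N) = -16*N² (I(N) = -4*N*N*4 = -4*N²*4 = -16*N²)
y(b) = 1 - b/4 (y(b) = -((0 - 4) + b)/4 = -(-4 + b)/4 = 1 - b/4)
I(8) + y(f(-2, R(-2, 0)))*22 = -16*8² + (1 - ¼*0)*22 = -16*64 + (1 + 0)*22 = -1024 + 1*22 = -1024 + 22 = -1002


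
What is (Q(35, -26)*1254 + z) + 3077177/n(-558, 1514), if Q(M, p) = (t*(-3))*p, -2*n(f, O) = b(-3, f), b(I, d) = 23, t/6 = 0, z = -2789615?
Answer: -70315499/23 ≈ -3.0572e+6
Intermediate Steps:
t = 0 (t = 6*0 = 0)
n(f, O) = -23/2 (n(f, O) = -½*23 = -23/2)
Q(M, p) = 0 (Q(M, p) = (0*(-3))*p = 0*p = 0)
(Q(35, -26)*1254 + z) + 3077177/n(-558, 1514) = (0*1254 - 2789615) + 3077177/(-23/2) = (0 - 2789615) + 3077177*(-2/23) = -2789615 - 6154354/23 = -70315499/23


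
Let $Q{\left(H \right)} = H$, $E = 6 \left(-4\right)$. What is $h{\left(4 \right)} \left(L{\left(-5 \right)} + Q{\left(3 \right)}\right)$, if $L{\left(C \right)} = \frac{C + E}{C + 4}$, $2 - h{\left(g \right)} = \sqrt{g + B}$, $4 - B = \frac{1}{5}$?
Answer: $64 - \frac{32 \sqrt{195}}{5} \approx -25.371$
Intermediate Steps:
$E = -24$
$B = \frac{19}{5}$ ($B = 4 - \frac{1}{5} = \frac{19}{5} \approx 3.8$)
$h{\left(g \right)} = 2 - \sqrt{\frac{19}{5} + g}$ ($h{\left(g \right)} = 2 - \sqrt{g + \frac{19}{5}} = 2 - \sqrt{\frac{19}{5} + g}$)
$L{\left(C \right)} = \frac{-24 + C}{4 + C}$ ($L{\left(C \right)} = \frac{C - 24}{C + 4} = \frac{-24 + C}{4 + C}$)
$h{\left(4 \right)} \left(L{\left(-5 \right)} + Q{\left(3 \right)}\right) = \left(2 - \frac{\sqrt{95 + 25 \cdot 4}}{5}\right) \left(\frac{-24 - 5}{4 - 5} + 3\right) = \left(2 - \frac{\sqrt{95 + 100}}{5}\right) \left(\frac{1}{-1} \left(-29\right) + 3\right) = \left(2 - \frac{\sqrt{195}}{5}\right) \left(\left(-1\right) \left(-29\right) + 3\right) = \left(2 - \frac{\sqrt{195}}{5}\right) \left(29 + 3\right) = \left(2 - \frac{\sqrt{195}}{5}\right) 32 = 64 - \frac{32 \sqrt{195}}{5}$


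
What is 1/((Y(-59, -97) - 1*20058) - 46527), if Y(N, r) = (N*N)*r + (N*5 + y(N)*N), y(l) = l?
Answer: -1/401056 ≈ -2.4934e-6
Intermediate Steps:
Y(N, r) = N² + 5*N + r*N² (Y(N, r) = (N*N)*r + (N*5 + N*N) = N²*r + (5*N + N²) = r*N² + (N² + 5*N) = N² + 5*N + r*N²)
1/((Y(-59, -97) - 1*20058) - 46527) = 1/((-59*(5 - 59 - 59*(-97)) - 1*20058) - 46527) = 1/((-59*(5 - 59 + 5723) - 20058) - 46527) = 1/((-59*5669 - 20058) - 46527) = 1/((-334471 - 20058) - 46527) = 1/(-354529 - 46527) = 1/(-401056) = -1/401056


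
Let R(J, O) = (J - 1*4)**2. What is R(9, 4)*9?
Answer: 225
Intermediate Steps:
R(J, O) = (-4 + J)**2 (R(J, O) = (J - 4)**2 = (-4 + J)**2)
R(9, 4)*9 = (-4 + 9)**2*9 = 5**2*9 = 25*9 = 225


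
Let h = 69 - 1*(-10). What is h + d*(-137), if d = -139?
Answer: 19122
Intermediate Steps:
h = 79 (h = 69 + 10 = 79)
h + d*(-137) = 79 - 139*(-137) = 79 + 19043 = 19122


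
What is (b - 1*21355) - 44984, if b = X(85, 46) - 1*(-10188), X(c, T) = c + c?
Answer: -55981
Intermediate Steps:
X(c, T) = 2*c
b = 10358 (b = 2*85 - 1*(-10188) = 170 + 10188 = 10358)
(b - 1*21355) - 44984 = (10358 - 1*21355) - 44984 = (10358 - 21355) - 44984 = -10997 - 44984 = -55981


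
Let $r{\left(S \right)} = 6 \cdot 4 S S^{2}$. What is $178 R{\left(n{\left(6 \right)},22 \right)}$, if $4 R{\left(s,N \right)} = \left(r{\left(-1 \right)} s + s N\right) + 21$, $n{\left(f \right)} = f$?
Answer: $\frac{801}{2} \approx 400.5$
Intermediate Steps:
$r{\left(S \right)} = 24 S^{3}$
$R{\left(s,N \right)} = \frac{21}{4} - 6 s + \frac{N s}{4}$ ($R{\left(s,N \right)} = \frac{\left(24 \left(-1\right)^{3} s + s N\right) + 21}{4} = \frac{\left(24 \left(-1\right) s + N s\right) + 21}{4} = \frac{\left(- 24 s + N s\right) + 21}{4} = \frac{21 - 24 s + N s}{4} = \frac{21}{4} - 6 s + \frac{N s}{4}$)
$178 R{\left(n{\left(6 \right)},22 \right)} = 178 \left(\frac{21}{4} - 36 + \frac{1}{4} \cdot 22 \cdot 6\right) = 178 \left(\frac{21}{4} - 36 + 33\right) = 178 \cdot \frac{9}{4} = \frac{801}{2}$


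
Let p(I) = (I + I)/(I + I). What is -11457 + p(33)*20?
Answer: -11437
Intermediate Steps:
p(I) = 1 (p(I) = (2*I)/((2*I)) = (2*I)*(1/(2*I)) = 1)
-11457 + p(33)*20 = -11457 + 1*20 = -11457 + 20 = -11437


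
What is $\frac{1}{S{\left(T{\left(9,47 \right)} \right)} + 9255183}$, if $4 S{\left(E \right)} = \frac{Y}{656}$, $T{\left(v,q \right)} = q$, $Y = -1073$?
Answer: $\frac{2624}{24285599119} \approx 1.0805 \cdot 10^{-7}$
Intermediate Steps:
$S{\left(E \right)} = - \frac{1073}{2624}$ ($S{\left(E \right)} = \frac{\left(-1073\right) \frac{1}{656}}{4} = \frac{1}{4} \left(- \frac{1073}{656}\right) = - \frac{1073}{2624}$)
$\frac{1}{S{\left(T{\left(9,47 \right)} \right)} + 9255183} = \frac{1}{- \frac{1073}{2624} + 9255183} = \frac{1}{\frac{24285599119}{2624}} = \frac{2624}{24285599119}$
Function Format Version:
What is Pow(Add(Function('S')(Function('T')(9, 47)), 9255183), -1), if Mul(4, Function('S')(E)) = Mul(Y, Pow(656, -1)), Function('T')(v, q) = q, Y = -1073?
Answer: Rational(2624, 24285599119) ≈ 1.0805e-7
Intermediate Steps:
Function('S')(E) = Rational(-1073, 2624) (Function('S')(E) = Mul(Rational(1, 4), Mul(-1073, Pow(656, -1))) = Mul(Rational(1, 4), Mul(-1073, Rational(1, 656))) = Mul(Rational(1, 4), Rational(-1073, 656)) = Rational(-1073, 2624))
Pow(Add(Function('S')(Function('T')(9, 47)), 9255183), -1) = Pow(Add(Rational(-1073, 2624), 9255183), -1) = Pow(Rational(24285599119, 2624), -1) = Rational(2624, 24285599119)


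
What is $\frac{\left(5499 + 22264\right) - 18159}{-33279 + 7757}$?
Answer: $- \frac{686}{1823} \approx -0.3763$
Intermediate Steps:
$\frac{\left(5499 + 22264\right) - 18159}{-33279 + 7757} = \frac{27763 - 18159}{-25522} = 9604 \left(- \frac{1}{25522}\right) = - \frac{686}{1823}$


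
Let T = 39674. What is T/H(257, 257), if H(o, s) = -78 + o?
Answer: 39674/179 ≈ 221.64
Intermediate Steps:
T/H(257, 257) = 39674/(-78 + 257) = 39674/179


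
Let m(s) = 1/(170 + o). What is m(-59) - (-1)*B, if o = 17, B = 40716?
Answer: 7613893/187 ≈ 40716.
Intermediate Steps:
m(s) = 1/187 (m(s) = 1/(170 + 17) = 1/187)
m(-59) - (-1)*B = 1/187 - (-1)*40716 = 1/187 - 1*(-40716) = 1/187 + 40716 = 7613893/187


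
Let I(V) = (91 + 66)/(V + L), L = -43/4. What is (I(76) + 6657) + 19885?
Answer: 6928090/261 ≈ 26544.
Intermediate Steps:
L = -43/4 (L = -43*1/4 = -43/4 ≈ -10.750)
I(V) = 157/(-43/4 + V) (I(V) = (91 + 66)/(V - 43/4) = 157/(-43/4 + V))
(I(76) + 6657) + 19885 = (628/(-43 + 4*76) + 6657) + 19885 = (628/(-43 + 304) + 6657) + 19885 = (628/261 + 6657) + 19885 = 1738105/261 + 19885 = 6928090/261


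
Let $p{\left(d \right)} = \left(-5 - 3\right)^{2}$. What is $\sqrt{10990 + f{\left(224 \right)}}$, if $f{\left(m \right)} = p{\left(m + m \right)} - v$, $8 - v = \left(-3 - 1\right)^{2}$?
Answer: $\sqrt{11062} \approx 105.18$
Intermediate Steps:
$p{\left(d \right)} = 64$ ($p{\left(d \right)} = \left(-8\right)^{2} = 64$)
$v = -8$ ($v = 8 - \left(-3 - 1\right)^{2} = 8 - \left(-4\right)^{2} = 8 - 16 = -8$)
$f{\left(m \right)} = 72$ ($f{\left(m \right)} = 64 - -8 = 64 + 8 = 72$)
$\sqrt{10990 + f{\left(224 \right)}} = \sqrt{10990 + 72} = \sqrt{11062}$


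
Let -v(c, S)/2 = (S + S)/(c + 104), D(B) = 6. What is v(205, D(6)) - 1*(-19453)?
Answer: 2003651/103 ≈ 19453.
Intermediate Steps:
v(c, S) = -4*S/(104 + c) (v(c, S) = -2*(S + S)/(c + 104) = -2*2*S/(104 + c) = -4*S/(104 + c))
v(205, D(6)) - 1*(-19453) = -4*6/(104 + 205) - 1*(-19453) = -4*6/309 + 19453 = -4*6*1/309 + 19453 = -8/103 + 19453 = 2003651/103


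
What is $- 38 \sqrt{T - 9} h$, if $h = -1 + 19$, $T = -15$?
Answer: $- 1368 i \sqrt{6} \approx - 3350.9 i$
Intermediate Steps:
$h = 18$
$- 38 \sqrt{T - 9} h = - 38 \sqrt{-15 - 9} \cdot 18 = - 38 \sqrt{-24} \cdot 18 = - 38 \cdot 2 i \sqrt{6} \cdot 18 = - 76 i \sqrt{6} \cdot 18 = - 1368 i \sqrt{6}$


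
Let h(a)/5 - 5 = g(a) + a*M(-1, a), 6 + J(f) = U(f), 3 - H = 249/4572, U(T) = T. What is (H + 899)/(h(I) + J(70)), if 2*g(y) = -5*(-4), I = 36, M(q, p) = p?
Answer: 1374565/10087356 ≈ 0.13627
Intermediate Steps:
g(y) = 10 (g(y) = (-5*(-4))/2 = (1/2)*20 = 10)
H = 4489/1524 (H = 3 - 249/4572 = 3 - 1*83/1524 = 3 - 83/1524 = 4489/1524 ≈ 2.9455)
J(f) = -6 + f
h(a) = 75 + 5*a**2 (h(a) = 25 + 5*(10 + a*a) = 25 + 5*(10 + a**2) = 25 + (50 + 5*a**2) = 75 + 5*a**2)
(H + 899)/(h(I) + J(70)) = (4489/1524 + 899)/((75 + 5*36**2) + (-6 + 70)) = 1374565/(1524*((75 + 5*1296) + 64)) = 1374565/(1524*((75 + 6480) + 64)) = 1374565/(1524*(6555 + 64)) = (1374565/1524)/6619 = (1374565/1524)*(1/6619) = 1374565/10087356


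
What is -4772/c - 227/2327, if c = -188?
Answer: 2765442/109369 ≈ 25.285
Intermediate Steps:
-4772/c - 227/2327 = -4772/(-188) - 227/2327 = -4772*(-1/188) - 227*1/2327 = 1193/47 - 227/2327 = 2765442/109369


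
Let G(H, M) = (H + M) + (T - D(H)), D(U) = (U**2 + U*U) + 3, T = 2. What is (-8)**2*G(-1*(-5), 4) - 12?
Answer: -2700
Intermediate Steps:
D(U) = 3 + 2*U**2 (D(U) = (U**2 + U**2) + 3 = 2*U**2 + 3 = 3 + 2*U**2)
G(H, M) = -1 + H + M - 2*H**2 (G(H, M) = (H + M) + (2 - (3 + 2*H**2)) = (H + M) + (2 + (-3 - 2*H**2)) = (H + M) + (-1 - 2*H**2) = -1 + H + M - 2*H**2)
(-8)**2*G(-1*(-5), 4) - 12 = (-8)**2*(-1 - 1*(-5) + 4 - 2*(-1*(-5))**2) - 12 = 64*(-1 + 5 + 4 - 2*5**2) - 12 = 64*(-1 + 5 + 4 - 2*25) - 12 = 64*(-1 + 5 + 4 - 50) - 12 = 64*(-42) - 12 = -2688 - 12 = -2700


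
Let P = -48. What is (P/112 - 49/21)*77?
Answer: -638/3 ≈ -212.67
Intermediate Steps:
(P/112 - 49/21)*77 = (-48/112 - 49/21)*77 = (-48*1/112 - 49*1/21)*77 = (-3/7 - 7/3)*77 = -58/21*77 = -638/3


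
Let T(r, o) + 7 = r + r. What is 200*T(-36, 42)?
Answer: -15800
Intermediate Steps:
T(r, o) = -7 + 2*r (T(r, o) = -7 + (r + r) = -7 + 2*r)
200*T(-36, 42) = 200*(-7 + 2*(-36)) = 200*(-7 - 72) = 200*(-79) = -15800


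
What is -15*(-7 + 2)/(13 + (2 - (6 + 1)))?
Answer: 75/8 ≈ 9.3750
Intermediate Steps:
-15*(-7 + 2)/(13 + (2 - (6 + 1))) = -(-75)/(13 + (2 - 1*7)) = -(-75)/(13 + (2 - 7)) = -(-75)/(13 - 5) = -(-75)/8 = -15*(-5/8) = 75/8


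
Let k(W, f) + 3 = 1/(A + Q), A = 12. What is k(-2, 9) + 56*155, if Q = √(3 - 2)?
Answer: 112802/13 ≈ 8677.1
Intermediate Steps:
Q = 1 (Q = √1 = 1)
k(W, f) = -38/13 (k(W, f) = -3 + 1/(12 + 1) = -3 + 1/13 = -38/13)
k(-2, 9) + 56*155 = -38/13 + 56*155 = -38/13 + 8680 = 112802/13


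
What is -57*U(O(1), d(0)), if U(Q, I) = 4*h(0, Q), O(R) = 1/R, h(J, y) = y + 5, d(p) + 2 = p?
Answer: -1368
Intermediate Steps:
d(p) = -2 + p
h(J, y) = 5 + y
U(Q, I) = 20 + 4*Q (U(Q, I) = 4*(5 + Q) = 20 + 4*Q)
-57*U(O(1), d(0)) = -57*(20 + 4/1) = -57*(20 + 4*1) = -57*(20 + 4) = -57*24 = -1368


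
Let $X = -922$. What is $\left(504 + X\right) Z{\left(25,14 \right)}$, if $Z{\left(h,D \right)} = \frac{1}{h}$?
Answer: $- \frac{418}{25} \approx -16.72$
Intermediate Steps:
$\left(504 + X\right) Z{\left(25,14 \right)} = \frac{504 - 922}{25} = \left(-418\right) \frac{1}{25} = - \frac{418}{25}$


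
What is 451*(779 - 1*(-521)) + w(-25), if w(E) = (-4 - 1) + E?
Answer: 586270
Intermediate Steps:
w(E) = -5 + E
451*(779 - 1*(-521)) + w(-25) = 451*(779 - 1*(-521)) + (-5 - 25) = 451*(779 + 521) - 30 = 451*1300 - 30 = 586300 - 30 = 586270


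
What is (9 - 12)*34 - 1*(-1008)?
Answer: 906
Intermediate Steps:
(9 - 12)*34 - 1*(-1008) = -3*34 + 1008 = -102 + 1008 = 906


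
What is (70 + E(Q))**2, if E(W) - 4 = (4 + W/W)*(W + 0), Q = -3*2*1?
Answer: 1936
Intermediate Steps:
Q = -6 (Q = -6*1 = -6)
E(W) = 4 + 5*W (E(W) = 4 + (4 + W/W)*(W + 0) = 4 + (4 + 1)*W = 4 + 5*W)
(70 + E(Q))**2 = (70 + (4 + 5*(-6)))**2 = (70 + (4 - 30))**2 = (70 - 26)**2 = 44**2 = 1936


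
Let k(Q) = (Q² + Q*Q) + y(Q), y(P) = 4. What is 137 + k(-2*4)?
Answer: 269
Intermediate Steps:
k(Q) = 4 + 2*Q² (k(Q) = (Q² + Q*Q) + 4 = (Q² + Q²) + 4 = 2*Q² + 4 = 4 + 2*Q²)
137 + k(-2*4) = 137 + (4 + 2*(-2*4)²) = 137 + (4 + 2*(-8)²) = 137 + (4 + 2*64) = 137 + (4 + 128) = 137 + 132 = 269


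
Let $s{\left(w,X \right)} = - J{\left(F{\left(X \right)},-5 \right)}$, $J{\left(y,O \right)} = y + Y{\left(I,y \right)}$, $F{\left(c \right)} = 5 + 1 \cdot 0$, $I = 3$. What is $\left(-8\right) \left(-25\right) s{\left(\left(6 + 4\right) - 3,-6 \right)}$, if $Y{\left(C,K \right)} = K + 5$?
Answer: $-3000$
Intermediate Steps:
$Y{\left(C,K \right)} = 5 + K$
$F{\left(c \right)} = 5$ ($F{\left(c \right)} = 5 + 0 = 5$)
$J{\left(y,O \right)} = 5 + 2 y$ ($J{\left(y,O \right)} = y + \left(5 + y\right) = 5 + 2 y$)
$s{\left(w,X \right)} = -15$ ($s{\left(w,X \right)} = - (5 + 2 \cdot 5) = - (5 + 10) = \left(-1\right) 15 = -15$)
$\left(-8\right) \left(-25\right) s{\left(\left(6 + 4\right) - 3,-6 \right)} = \left(-8\right) \left(-25\right) \left(-15\right) = 200 \left(-15\right) = -3000$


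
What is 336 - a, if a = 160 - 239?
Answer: 415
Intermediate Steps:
a = -79
336 - a = 336 - 1*(-79) = 336 + 79 = 415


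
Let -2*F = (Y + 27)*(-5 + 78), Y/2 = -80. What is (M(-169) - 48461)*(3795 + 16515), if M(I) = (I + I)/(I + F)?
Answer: -9223354039170/9371 ≈ -9.8424e+8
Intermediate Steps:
Y = -160 (Y = 2*(-80) = -160)
F = 9709/2 (F = -(-160 + 27)*(-5 + 78)/2 = -(-133)*73/2 = -½*(-9709) = 9709/2 ≈ 4854.5)
M(I) = 2*I/(9709/2 + I) (M(I) = (I + I)/(I + 9709/2) = (2*I)/(9709/2 + I) = 2*I/(9709/2 + I))
(M(-169) - 48461)*(3795 + 16515) = (4*(-169)/(9709 + 2*(-169)) - 48461)*(3795 + 16515) = (4*(-169)/(9709 - 338) - 48461)*20310 = (4*(-169)/9371 - 48461)*20310 = (4*(-169)*(1/9371) - 48461)*20310 = (-676/9371 - 48461)*20310 = -454128707/9371*20310 = -9223354039170/9371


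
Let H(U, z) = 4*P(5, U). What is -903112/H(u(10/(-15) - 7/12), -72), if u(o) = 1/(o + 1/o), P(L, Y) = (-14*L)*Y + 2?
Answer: -4628449/741 ≈ -6246.2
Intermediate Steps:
P(L, Y) = 2 - 14*L*Y (P(L, Y) = -14*L*Y + 2 = 2 - 14*L*Y)
H(U, z) = 8 - 280*U (H(U, z) = 4*(2 - 14*5*U) = 4*(2 - 70*U) = 8 - 280*U)
-903112/H(u(10/(-15) - 7/12), -72) = -903112/(8 - 280*(10/(-15) - 7/12)/(1 + (10/(-15) - 7/12)²)) = -903112/(8 - 280*(10*(-1/15) - 7*1/12)/(1 + (10*(-1/15) - 7*1/12)²)) = -903112/(8 - 280*(-⅔ - 7/12)/(1 + (-⅔ - 7/12)²)) = -903112/(8 - (-350)/(1 + (-5/4)²)) = -903112/(8 - (-350)/(1 + 25/16)) = -903112/(8 - (-350)/41/16) = -903112/(8 - (-350)*16/41) = -903112/(8 - 280*(-20/41)) = -903112/(8 + 5600/41) = -903112/5928/41 = -903112*41/5928 = -4628449/741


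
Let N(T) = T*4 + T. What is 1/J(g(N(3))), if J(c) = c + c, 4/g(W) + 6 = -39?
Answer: -45/8 ≈ -5.6250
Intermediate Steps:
N(T) = 5*T (N(T) = 4*T + T = 5*T)
g(W) = -4/45 (g(W) = 4/(-6 - 39) = 4/(-45) = 4*(-1/45) = -4/45)
J(c) = 2*c
1/J(g(N(3))) = 1/(2*(-4/45)) = 1/(-8/45) = -45/8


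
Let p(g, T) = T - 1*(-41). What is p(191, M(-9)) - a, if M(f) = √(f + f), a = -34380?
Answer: 34421 + 3*I*√2 ≈ 34421.0 + 4.2426*I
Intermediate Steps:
M(f) = √2*√f (M(f) = √(2*f) = √2*√f)
p(g, T) = 41 + T (p(g, T) = T + 41 = 41 + T)
p(191, M(-9)) - a = (41 + √2*√(-9)) - 1*(-34380) = (41 + √2*(3*I)) + 34380 = (41 + 3*I*√2) + 34380 = 34421 + 3*I*√2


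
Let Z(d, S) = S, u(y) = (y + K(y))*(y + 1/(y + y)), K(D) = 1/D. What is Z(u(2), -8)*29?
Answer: -232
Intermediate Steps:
K(D) = 1/D
u(y) = (y + 1/y)*(y + 1/(2*y)) (u(y) = (y + 1/y)*(y + 1/(y + y)) = (y + 1/y)*(y + 1/(2*y)))
Z(u(2), -8)*29 = -8*29 = -232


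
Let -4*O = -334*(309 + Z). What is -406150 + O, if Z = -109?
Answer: -389450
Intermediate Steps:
O = 16700 (O = -(-167)*(309 - 109)/2 = -(-167)*200/2 = -¼*(-66800) = 16700)
-406150 + O = -406150 + 16700 = -389450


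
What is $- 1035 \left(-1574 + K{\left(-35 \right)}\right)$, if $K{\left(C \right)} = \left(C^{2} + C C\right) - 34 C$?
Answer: $-2138310$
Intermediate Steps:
$K{\left(C \right)} = - 34 C + 2 C^{2}$ ($K{\left(C \right)} = \left(C^{2} + C^{2}\right) - 34 C = 2 C^{2} - 34 C = - 34 C + 2 C^{2}$)
$- 1035 \left(-1574 + K{\left(-35 \right)}\right) = - 1035 \left(-1574 + 2 \left(-35\right) \left(-17 - 35\right)\right) = - 1035 \left(-1574 + 2 \left(-35\right) \left(-52\right)\right) = - 1035 \left(-1574 + 3640\right) = \left(-1035\right) 2066 = -2138310$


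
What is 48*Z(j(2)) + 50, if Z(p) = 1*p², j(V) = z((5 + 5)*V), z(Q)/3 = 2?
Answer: 1778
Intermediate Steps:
z(Q) = 6 (z(Q) = 3*2 = 6)
j(V) = 6
Z(p) = p²
48*Z(j(2)) + 50 = 48*6² + 50 = 48*36 + 50 = 1728 + 50 = 1778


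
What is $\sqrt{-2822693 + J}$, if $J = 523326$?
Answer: $i \sqrt{2299367} \approx 1516.4 i$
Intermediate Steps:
$\sqrt{-2822693 + J} = \sqrt{-2822693 + 523326} = \sqrt{-2299367} = i \sqrt{2299367}$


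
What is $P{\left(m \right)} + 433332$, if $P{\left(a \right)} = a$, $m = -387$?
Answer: $432945$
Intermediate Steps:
$P{\left(m \right)} + 433332 = -387 + 433332 = 432945$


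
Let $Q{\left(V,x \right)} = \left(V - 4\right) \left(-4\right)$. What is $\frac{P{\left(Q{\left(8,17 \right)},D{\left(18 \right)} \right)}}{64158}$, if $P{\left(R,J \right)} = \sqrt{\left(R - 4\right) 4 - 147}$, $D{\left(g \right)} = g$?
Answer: $\frac{i \sqrt{227}}{64158} \approx 0.00023483 i$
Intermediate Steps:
$Q{\left(V,x \right)} = 16 - 4 V$ ($Q{\left(V,x \right)} = \left(-4 + V\right) \left(-4\right) = 16 - 4 V$)
$P{\left(R,J \right)} = \sqrt{-163 + 4 R}$ ($P{\left(R,J \right)} = \sqrt{\left(-4 + R\right) 4 - 147} = \sqrt{\left(-16 + 4 R\right) - 147} = \sqrt{-163 + 4 R}$)
$\frac{P{\left(Q{\left(8,17 \right)},D{\left(18 \right)} \right)}}{64158} = \frac{\sqrt{-163 + 4 \left(16 - 32\right)}}{64158} = \sqrt{-163 + 4 \left(16 - 32\right)} \frac{1}{64158} = \sqrt{-163 + 4 \left(-16\right)} \frac{1}{64158} = \sqrt{-163 - 64} \cdot \frac{1}{64158} = \sqrt{-227} \cdot \frac{1}{64158} = i \sqrt{227} \cdot \frac{1}{64158} = \frac{i \sqrt{227}}{64158}$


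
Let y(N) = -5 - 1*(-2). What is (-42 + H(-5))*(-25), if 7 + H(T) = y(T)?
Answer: 1300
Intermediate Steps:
y(N) = -3 (y(N) = -5 + 2 = -3)
H(T) = -10 (H(T) = -7 - 3 = -10)
(-42 + H(-5))*(-25) = (-42 - 10)*(-25) = -52*(-25) = 1300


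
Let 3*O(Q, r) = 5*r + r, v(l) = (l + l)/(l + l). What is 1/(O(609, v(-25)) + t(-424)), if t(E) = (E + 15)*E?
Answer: 1/173418 ≈ 5.7664e-6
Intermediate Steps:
t(E) = E*(15 + E) (t(E) = (15 + E)*E = E*(15 + E))
v(l) = 1 (v(l) = (2*l)/((2*l)) = (2*l)*(1/(2*l)) = 1)
O(Q, r) = 2*r (O(Q, r) = (5*r + r)/3 = (6*r)/3 = 2*r)
1/(O(609, v(-25)) + t(-424)) = 1/(2*1 - 424*(15 - 424)) = 1/(2 - 424*(-409)) = 1/(2 + 173416) = 1/173418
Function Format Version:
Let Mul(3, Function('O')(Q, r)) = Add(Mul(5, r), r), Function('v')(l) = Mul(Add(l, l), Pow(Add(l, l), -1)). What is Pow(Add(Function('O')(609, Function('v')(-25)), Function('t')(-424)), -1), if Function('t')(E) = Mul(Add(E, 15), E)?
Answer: Rational(1, 173418) ≈ 5.7664e-6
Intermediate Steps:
Function('t')(E) = Mul(E, Add(15, E)) (Function('t')(E) = Mul(Add(15, E), E) = Mul(E, Add(15, E)))
Function('v')(l) = 1 (Function('v')(l) = Mul(Mul(2, l), Pow(Mul(2, l), -1)) = Mul(Mul(2, l), Mul(Rational(1, 2), Pow(l, -1))) = 1)
Function('O')(Q, r) = Mul(2, r) (Function('O')(Q, r) = Mul(Rational(1, 3), Add(Mul(5, r), r)) = Mul(Rational(1, 3), Mul(6, r)) = Mul(2, r))
Pow(Add(Function('O')(609, Function('v')(-25)), Function('t')(-424)), -1) = Pow(Add(Mul(2, 1), Mul(-424, Add(15, -424))), -1) = Pow(Add(2, Mul(-424, -409)), -1) = Pow(Add(2, 173416), -1) = Pow(173418, -1) = Rational(1, 173418)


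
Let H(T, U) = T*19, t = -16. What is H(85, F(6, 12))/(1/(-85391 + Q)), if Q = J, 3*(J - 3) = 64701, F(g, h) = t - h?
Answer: -103070915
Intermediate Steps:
F(g, h) = -16 - h
J = 21570 (J = 3 + (⅓)*64701 = 3 + 21567 = 21570)
H(T, U) = 19*T
Q = 21570
H(85, F(6, 12))/(1/(-85391 + Q)) = (19*85)/(1/(-85391 + 21570)) = 1615/(1/(-63821)) = 1615/(-1/63821) = 1615*(-63821) = -103070915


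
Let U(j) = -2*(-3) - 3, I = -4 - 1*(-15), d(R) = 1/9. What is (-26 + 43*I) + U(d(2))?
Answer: 450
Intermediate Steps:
d(R) = ⅑
I = 11 (I = -4 + 15 = 11)
U(j) = 3 (U(j) = 6 - 3 = 3)
(-26 + 43*I) + U(d(2)) = (-26 + 43*11) + 3 = (-26 + 473) + 3 = 447 + 3 = 450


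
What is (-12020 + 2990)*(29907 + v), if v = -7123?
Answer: -205739520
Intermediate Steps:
(-12020 + 2990)*(29907 + v) = (-12020 + 2990)*(29907 - 7123) = -9030*22784 = -205739520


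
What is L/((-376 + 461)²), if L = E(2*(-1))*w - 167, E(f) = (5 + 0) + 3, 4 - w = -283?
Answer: 2129/7225 ≈ 0.29467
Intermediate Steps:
w = 287 (w = 4 - 1*(-283) = 4 + 283 = 287)
E(f) = 8 (E(f) = 5 + 3 = 8)
L = 2129 (L = 8*287 - 167 = 2296 - 167 = 2129)
L/((-376 + 461)²) = 2129/((-376 + 461)²) = 2129/(85²) = 2129/7225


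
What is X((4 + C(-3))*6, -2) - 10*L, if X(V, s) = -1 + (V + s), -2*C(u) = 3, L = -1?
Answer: 22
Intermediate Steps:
C(u) = -3/2 (C(u) = -½*3 = -3/2)
X(V, s) = -1 + V + s
X((4 + C(-3))*6, -2) - 10*L = (-1 + (4 - 3/2)*6 - 2) - 10*(-1) = (-1 + (5/2)*6 - 2) + 10 = (-1 + 15 - 2) + 10 = 12 + 10 = 22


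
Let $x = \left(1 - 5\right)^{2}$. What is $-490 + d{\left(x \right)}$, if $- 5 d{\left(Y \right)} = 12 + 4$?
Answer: $- \frac{2466}{5} \approx -493.2$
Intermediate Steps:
$x = 16$ ($x = \left(-4\right)^{2} = 16$)
$d{\left(Y \right)} = - \frac{16}{5}$ ($d{\left(Y \right)} = - \frac{12 + 4}{5} = \left(- \frac{1}{5}\right) 16 = - \frac{16}{5}$)
$-490 + d{\left(x \right)} = -490 - \frac{16}{5} = - \frac{2466}{5}$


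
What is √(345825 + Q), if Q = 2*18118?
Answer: √382061 ≈ 618.11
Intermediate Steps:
Q = 36236
√(345825 + Q) = √(345825 + 36236) = √382061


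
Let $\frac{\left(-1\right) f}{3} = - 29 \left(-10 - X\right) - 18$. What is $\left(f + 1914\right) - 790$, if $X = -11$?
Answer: $1265$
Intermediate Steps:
$f = 141$ ($f = - 3 \left(- 29 \left(-10 - -11\right) - 18\right) = - 3 \left(- 29 \left(-10 + 11\right) - 18\right) = - 3 \left(\left(-29\right) 1 - 18\right) = - 3 \left(-29 - 18\right) = \left(-3\right) \left(-47\right) = 141$)
$\left(f + 1914\right) - 790 = \left(141 + 1914\right) - 790 = 2055 - 790 = 1265$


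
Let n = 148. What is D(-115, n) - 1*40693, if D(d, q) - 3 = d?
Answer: -40805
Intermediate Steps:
D(d, q) = 3 + d
D(-115, n) - 1*40693 = (3 - 115) - 1*40693 = -112 - 40693 = -40805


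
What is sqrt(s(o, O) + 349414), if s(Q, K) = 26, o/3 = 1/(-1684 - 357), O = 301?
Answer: 16*sqrt(1365) ≈ 591.13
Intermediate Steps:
o = -3/2041 (o = 3/(-1684 - 357) = 3/(-2041) = 3*(-1/2041) = -3/2041 ≈ -0.0014699)
sqrt(s(o, O) + 349414) = sqrt(26 + 349414) = sqrt(349440) = 16*sqrt(1365)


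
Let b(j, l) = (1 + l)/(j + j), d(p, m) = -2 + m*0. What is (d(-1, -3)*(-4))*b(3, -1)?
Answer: 0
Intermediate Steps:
d(p, m) = -2 (d(p, m) = -2 + 0 = -2)
b(j, l) = (1 + l)/(2*j) (b(j, l) = (1 + l)/((2*j)) = (1 + l)*(1/(2*j)) = (1 + l)/(2*j))
(d(-1, -3)*(-4))*b(3, -1) = (-2*(-4))*((½)*(1 - 1)/3) = 8*((½)*(⅓)*0) = 8*0 = 0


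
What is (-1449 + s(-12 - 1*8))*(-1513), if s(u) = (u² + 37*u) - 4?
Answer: 2712809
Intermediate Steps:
s(u) = -4 + u² + 37*u
(-1449 + s(-12 - 1*8))*(-1513) = (-1449 + (-4 + (-12 - 1*8)² + 37*(-12 - 1*8)))*(-1513) = (-1449 + (-4 + (-12 - 8)² + 37*(-12 - 8)))*(-1513) = (-1449 + (-4 + (-20)² + 37*(-20)))*(-1513) = (-1449 + (-4 + 400 - 740))*(-1513) = (-1449 - 344)*(-1513) = -1793*(-1513) = 2712809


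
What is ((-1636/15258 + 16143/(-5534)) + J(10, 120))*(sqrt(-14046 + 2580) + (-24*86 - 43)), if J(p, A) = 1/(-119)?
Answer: 4586140810307/717721062 - 15236348207*I*sqrt(26)/239240354 ≈ 6389.9 - 324.74*I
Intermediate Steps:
J(p, A) = -1/119
((-1636/15258 + 16143/(-5534)) + J(10, 120))*(sqrt(-14046 + 2580) + (-24*86 - 43)) = ((-1636/15258 + 16143/(-5534)) - 1/119)*(sqrt(-14046 + 2580) + (-24*86 - 43)) = ((-1636*1/15258 + 16143*(-1/5534)) - 1/119)*(sqrt(-11466) + (-2064 - 43)) = ((-818/7629 - 16143/5534) - 1/119)*(21*I*sqrt(26) - 2107) = (-127681759/42218886 - 1/119)*(-2107 + 21*I*sqrt(26)) = -15236348207*(-2107 + 21*I*sqrt(26))/5024047434 = 4586140810307/717721062 - 15236348207*I*sqrt(26)/239240354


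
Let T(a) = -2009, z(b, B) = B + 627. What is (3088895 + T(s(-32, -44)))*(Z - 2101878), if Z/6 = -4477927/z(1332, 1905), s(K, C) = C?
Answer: -1375933814955249/211 ≈ -6.5210e+12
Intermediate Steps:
z(b, B) = 627 + B
Z = -4477927/422 (Z = 6*(-4477927/(627 + 1905)) = 6*(-4477927/2532) = -4477927/422 ≈ -10611.)
(3088895 + T(s(-32, -44)))*(Z - 2101878) = (3088895 - 2009)*(-4477927/422 - 2101878) = 3086886*(-891470443/422) = -1375933814955249/211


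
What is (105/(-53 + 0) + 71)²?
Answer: 13380964/2809 ≈ 4763.6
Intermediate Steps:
(105/(-53 + 0) + 71)² = (105/(-53) + 71)² = (105*(-1/53) + 71)² = (-105/53 + 71)² = (3658/53)² = 13380964/2809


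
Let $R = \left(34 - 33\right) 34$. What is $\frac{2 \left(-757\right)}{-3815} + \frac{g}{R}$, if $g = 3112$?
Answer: $\frac{5961878}{64855} \approx 91.926$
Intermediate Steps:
$R = 34$ ($R = 1 \cdot 34 = 34$)
$\frac{2 \left(-757\right)}{-3815} + \frac{g}{R} = \frac{2 \left(-757\right)}{-3815} + \frac{3112}{34} = \left(-1514\right) \left(- \frac{1}{3815}\right) + 3112 \cdot \frac{1}{34} = \frac{1514}{3815} + \frac{1556}{17} = \frac{5961878}{64855}$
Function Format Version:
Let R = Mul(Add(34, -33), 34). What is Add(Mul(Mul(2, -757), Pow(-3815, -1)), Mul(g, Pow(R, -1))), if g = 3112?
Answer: Rational(5961878, 64855) ≈ 91.926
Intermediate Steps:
R = 34 (R = Mul(1, 34) = 34)
Add(Mul(Mul(2, -757), Pow(-3815, -1)), Mul(g, Pow(R, -1))) = Add(Mul(Mul(2, -757), Pow(-3815, -1)), Mul(3112, Pow(34, -1))) = Add(Mul(-1514, Rational(-1, 3815)), Mul(3112, Rational(1, 34))) = Add(Rational(1514, 3815), Rational(1556, 17)) = Rational(5961878, 64855)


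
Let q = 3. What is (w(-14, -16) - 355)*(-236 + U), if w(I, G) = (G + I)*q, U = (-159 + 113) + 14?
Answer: 119260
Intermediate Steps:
U = -32 (U = -46 + 14 = -32)
w(I, G) = 3*G + 3*I (w(I, G) = (G + I)*3 = 3*G + 3*I)
(w(-14, -16) - 355)*(-236 + U) = ((3*(-16) + 3*(-14)) - 355)*(-236 - 32) = ((-48 - 42) - 355)*(-268) = (-90 - 355)*(-268) = -445*(-268) = 119260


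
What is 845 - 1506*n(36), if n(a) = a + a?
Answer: -107587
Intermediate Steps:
n(a) = 2*a
845 - 1506*n(36) = 845 - 3012*36 = 845 - 1506*72 = 845 - 108432 = -107587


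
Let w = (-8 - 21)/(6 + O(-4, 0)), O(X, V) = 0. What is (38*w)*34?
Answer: -18734/3 ≈ -6244.7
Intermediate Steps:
w = -29/6 (w = (-8 - 21)/(6 + 0) = -29/6 ≈ -4.8333)
(38*w)*34 = (38*(-29/6))*34 = -551/3*34 = -18734/3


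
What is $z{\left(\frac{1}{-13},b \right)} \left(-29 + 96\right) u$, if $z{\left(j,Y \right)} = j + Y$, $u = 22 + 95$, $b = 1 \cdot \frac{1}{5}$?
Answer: $\frac{4824}{5} \approx 964.8$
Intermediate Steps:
$b = \frac{1}{5}$ ($b = 1 \cdot \frac{1}{5} = \frac{1}{5} \approx 0.2$)
$u = 117$
$z{\left(j,Y \right)} = Y + j$
$z{\left(\frac{1}{-13},b \right)} \left(-29 + 96\right) u = \left(\frac{1}{5} + \frac{1}{-13}\right) \left(-29 + 96\right) 117 = \left(\frac{1}{5} - \frac{1}{13}\right) 67 \cdot 117 = \frac{8}{65} \cdot 67 \cdot 117 = \frac{536}{65} \cdot 117 = \frac{4824}{5}$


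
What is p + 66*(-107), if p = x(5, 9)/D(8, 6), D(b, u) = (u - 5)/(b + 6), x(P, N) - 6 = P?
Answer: -6908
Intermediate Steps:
x(P, N) = 6 + P
D(b, u) = (-5 + u)/(6 + b)
p = 154 (p = (6 + 5)/(((-5 + 6)/(6 + 8))) = 11/((1/14)) = 11/(((1/14)*1)) = 11/(1/14) = 11*14 = 154)
p + 66*(-107) = 154 + 66*(-107) = 154 - 7062 = -6908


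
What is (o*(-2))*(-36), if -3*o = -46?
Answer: 1104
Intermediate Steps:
o = 46/3 (o = -⅓*(-46) = 46/3 ≈ 15.333)
(o*(-2))*(-36) = ((46/3)*(-2))*(-36) = -92/3*(-36) = 1104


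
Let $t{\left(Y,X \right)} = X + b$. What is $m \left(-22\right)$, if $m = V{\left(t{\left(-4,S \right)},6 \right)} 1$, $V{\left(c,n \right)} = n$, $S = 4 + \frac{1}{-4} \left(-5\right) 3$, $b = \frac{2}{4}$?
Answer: $-132$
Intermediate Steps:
$b = \frac{1}{2}$ ($b = 2 \cdot \frac{1}{4} = \frac{1}{2} \approx 0.5$)
$S = \frac{31}{4}$ ($S = 4 + \left(- \frac{1}{4}\right) \left(-5\right) 3 = 4 + \frac{5}{4} \cdot 3 = 4 + \frac{15}{4} = \frac{31}{4} \approx 7.75$)
$t{\left(Y,X \right)} = \frac{1}{2} + X$ ($t{\left(Y,X \right)} = X + \frac{1}{2} = \frac{1}{2} + X$)
$m = 6$ ($m = 6 \cdot 1 = 6$)
$m \left(-22\right) = 6 \left(-22\right) = -132$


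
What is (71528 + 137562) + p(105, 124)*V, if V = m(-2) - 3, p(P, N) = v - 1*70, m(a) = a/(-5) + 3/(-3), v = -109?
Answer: 1048672/5 ≈ 2.0973e+5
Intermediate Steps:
m(a) = -1 - a/5 (m(a) = a*(-1/5) + 3*(-1/3) = -a/5 - 1 = -1 - a/5)
p(P, N) = -179 (p(P, N) = -109 - 1*70 = -109 - 70 = -179)
V = -18/5 (V = (-1 - 1/5*(-2)) - 3 = (-1 + 2/5) - 3 = -3/5 - 3 = -18/5 ≈ -3.6000)
(71528 + 137562) + p(105, 124)*V = (71528 + 137562) - 179*(-18/5) = 209090 + 3222/5 = 1048672/5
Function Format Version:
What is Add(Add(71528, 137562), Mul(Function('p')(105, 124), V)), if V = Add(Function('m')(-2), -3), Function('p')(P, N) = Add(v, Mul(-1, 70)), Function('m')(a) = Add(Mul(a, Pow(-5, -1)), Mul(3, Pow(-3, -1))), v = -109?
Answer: Rational(1048672, 5) ≈ 2.0973e+5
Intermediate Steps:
Function('m')(a) = Add(-1, Mul(Rational(-1, 5), a)) (Function('m')(a) = Add(Mul(a, Rational(-1, 5)), Mul(3, Rational(-1, 3))) = Add(Mul(Rational(-1, 5), a), -1) = Add(-1, Mul(Rational(-1, 5), a)))
Function('p')(P, N) = -179 (Function('p')(P, N) = Add(-109, Mul(-1, 70)) = Add(-109, -70) = -179)
V = Rational(-18, 5) (V = Add(Add(-1, Mul(Rational(-1, 5), -2)), -3) = Add(Add(-1, Rational(2, 5)), -3) = Add(Rational(-3, 5), -3) = Rational(-18, 5) ≈ -3.6000)
Add(Add(71528, 137562), Mul(Function('p')(105, 124), V)) = Add(Add(71528, 137562), Mul(-179, Rational(-18, 5))) = Add(209090, Rational(3222, 5)) = Rational(1048672, 5)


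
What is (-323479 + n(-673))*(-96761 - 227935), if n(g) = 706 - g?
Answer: 104584581600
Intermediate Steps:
(-323479 + n(-673))*(-96761 - 227935) = (-323479 + (706 - 1*(-673)))*(-96761 - 227935) = (-323479 + (706 + 673))*(-324696) = (-323479 + 1379)*(-324696) = -322100*(-324696) = 104584581600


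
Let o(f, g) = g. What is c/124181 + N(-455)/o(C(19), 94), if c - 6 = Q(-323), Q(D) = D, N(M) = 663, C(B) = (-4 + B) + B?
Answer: 82302205/11673014 ≈ 7.0506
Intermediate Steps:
C(B) = -4 + 2*B
c = -317 (c = 6 - 323 = -317)
c/124181 + N(-455)/o(C(19), 94) = -317/124181 + 663/94 = 82302205/11673014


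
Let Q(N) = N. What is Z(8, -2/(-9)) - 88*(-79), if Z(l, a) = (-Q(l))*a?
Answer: 62552/9 ≈ 6950.2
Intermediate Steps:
Z(l, a) = -a*l (Z(l, a) = (-l)*a = -a*l)
Z(8, -2/(-9)) - 88*(-79) = -1*(-2/(-9))*8 - 88*(-79) = -1*(-2*(-1/9))*8 + 6952 = -1*2/9*8 + 6952 = -16/9 + 6952 = 62552/9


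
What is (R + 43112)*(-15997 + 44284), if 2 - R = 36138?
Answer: 197330112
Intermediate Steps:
R = -36136 (R = 2 - 1*36138 = 2 - 36138 = -36136)
(R + 43112)*(-15997 + 44284) = (-36136 + 43112)*(-15997 + 44284) = 6976*28287 = 197330112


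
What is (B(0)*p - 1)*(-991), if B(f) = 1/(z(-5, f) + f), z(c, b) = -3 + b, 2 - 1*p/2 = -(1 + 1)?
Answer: 10901/3 ≈ 3633.7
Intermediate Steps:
p = 8 (p = 4 - (-2)*(1 + 1) = 4 - (-2)*2 = 4 - 2*(-2) = 4 + 4 = 8)
B(f) = 1/(-3 + 2*f) (B(f) = 1/((-3 + f) + f) = 1/(-3 + 2*f))
(B(0)*p - 1)*(-991) = (8/(-3 + 2*0) - 1)*(-991) = (8/(-3 + 0) - 1)*(-991) = (8/(-3) - 1)*(-991) = (-1/3*8 - 1)*(-991) = (-8/3 - 1)*(-991) = -11/3*(-991) = 10901/3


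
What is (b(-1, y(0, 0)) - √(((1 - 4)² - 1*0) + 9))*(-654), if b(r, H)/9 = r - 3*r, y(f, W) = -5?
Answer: -11772 + 1962*√2 ≈ -8997.3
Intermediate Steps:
b(r, H) = -18*r (b(r, H) = 9*(r - 3*r) = 9*(-2*r) = -18*r)
(b(-1, y(0, 0)) - √(((1 - 4)² - 1*0) + 9))*(-654) = (-18*(-1) - √(((1 - 4)² - 1*0) + 9))*(-654) = (18 - √(((-3)² + 0) + 9))*(-654) = (18 - √((9 + 0) + 9))*(-654) = (18 - √(9 + 9))*(-654) = (18 - √18)*(-654) = (18 - 3*√2)*(-654) = -11772 + 1962*√2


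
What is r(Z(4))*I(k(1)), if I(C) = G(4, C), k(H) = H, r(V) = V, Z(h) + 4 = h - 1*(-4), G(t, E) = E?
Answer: 4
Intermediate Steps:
Z(h) = h (Z(h) = -4 + (h - 1*(-4)) = -4 + (h + 4) = -4 + (4 + h) = h)
I(C) = C
r(Z(4))*I(k(1)) = 4*1 = 4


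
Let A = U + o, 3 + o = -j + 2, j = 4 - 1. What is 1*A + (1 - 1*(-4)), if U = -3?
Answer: -2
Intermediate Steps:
j = 3
o = -4 (o = -3 + (-1*3 + 2) = -3 + (-3 + 2) = -3 - 1 = -4)
A = -7 (A = -3 - 4 = -7)
1*A + (1 - 1*(-4)) = 1*(-7) + (1 - 1*(-4)) = -7 + (1 + 4) = -7 + 5 = -2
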